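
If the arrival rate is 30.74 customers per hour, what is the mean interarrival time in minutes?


Mean interarrival time = 60/lambda = 60/30.74 = 1.95 minutes

1.95 minutes


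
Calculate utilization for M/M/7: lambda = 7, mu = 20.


rho = lambda/(c*mu) = 7/(7*20) = 0.05

0.05


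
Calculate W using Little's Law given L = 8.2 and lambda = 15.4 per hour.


W = L / lambda = 8.2 / 15.4 = 0.5325 hours

0.5325 hours


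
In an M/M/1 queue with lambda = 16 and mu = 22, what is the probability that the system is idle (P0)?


P0 = 1 - rho = 1 - 16/22 = 0.2727

0.2727


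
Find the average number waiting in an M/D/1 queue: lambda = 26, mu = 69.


M/D/1: Lq = rho^2 / (2*(1-rho)) where rho = 26/69; Lq = 0.11

0.11


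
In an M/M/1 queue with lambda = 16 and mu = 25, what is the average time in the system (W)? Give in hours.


W = 1/(mu - lambda) = 1/(25 - 16) = 0.1111 hours

0.1111 hours


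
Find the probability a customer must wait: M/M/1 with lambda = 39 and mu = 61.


P(wait) = rho = lambda/mu = 39/61 = 0.6393

0.6393


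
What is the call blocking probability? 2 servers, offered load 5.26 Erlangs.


B(N,A) = (A^N/N!) / sum(A^k/k!, k=0..N) with N=2, A=5.26 = 0.6885

0.6885


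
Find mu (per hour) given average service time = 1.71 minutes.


mu = 60 / avg_service_time = 60 / 1.71 = 35.09 per hour

35.09 per hour


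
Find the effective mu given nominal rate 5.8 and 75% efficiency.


Effective rate = mu * efficiency = 5.8 * 0.75 = 4.35 per hour

4.35 per hour


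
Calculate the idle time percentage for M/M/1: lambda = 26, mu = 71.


Idle fraction = (1 - rho) * 100 = (1 - 26/71) * 100 = 63.4%

63.4%


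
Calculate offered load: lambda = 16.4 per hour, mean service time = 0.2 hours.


Offered load a = lambda * E[S] = 16.4 * 0.2 = 3.28 Erlangs

3.28 Erlangs


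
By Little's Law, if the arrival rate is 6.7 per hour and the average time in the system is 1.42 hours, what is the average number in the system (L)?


L = lambda * W = 6.7 * 1.42 = 9.51

9.51


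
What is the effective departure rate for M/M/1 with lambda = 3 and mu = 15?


For a stable queue (lambda < mu), throughput = lambda = 3 per hour

3 per hour


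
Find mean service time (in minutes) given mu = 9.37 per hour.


Mean service time = 60/mu = 60/9.37 = 6.4 minutes

6.4 minutes


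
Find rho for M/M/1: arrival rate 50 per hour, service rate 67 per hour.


rho = lambda/mu = 50/67 = 0.7463

0.7463


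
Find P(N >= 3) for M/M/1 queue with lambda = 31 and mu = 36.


P(N >= 3) = rho^3 = (31/36)^3 = 0.6385

0.6385


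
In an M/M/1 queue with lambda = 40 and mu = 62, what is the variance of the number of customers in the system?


rho = 40/62; Var(N) = rho/(1-rho)^2 = 5.12

5.12


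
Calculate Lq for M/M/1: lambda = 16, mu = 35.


rho = 16/35; Lq = rho^2/(1-rho) = 0.38

0.38


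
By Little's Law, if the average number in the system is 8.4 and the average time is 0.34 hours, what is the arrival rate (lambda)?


lambda = L / W = 8.4 / 0.34 = 24.71 per hour

24.71 per hour


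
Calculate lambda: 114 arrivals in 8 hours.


lambda = total arrivals / time = 114 / 8 = 14.25 per hour

14.25 per hour


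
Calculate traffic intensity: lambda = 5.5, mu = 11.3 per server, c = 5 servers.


rho = lambda / (c * mu) = 5.5 / (5 * 11.3) = 0.0973

0.0973


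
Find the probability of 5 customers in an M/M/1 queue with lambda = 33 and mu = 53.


rho = 33/53; P(n) = (1-rho)*rho^n = (1-33/53)*(33/53)^5 = 0.0353

0.0353


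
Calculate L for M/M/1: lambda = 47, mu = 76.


rho = 47/76; L = rho/(1-rho) = 1.62

1.62


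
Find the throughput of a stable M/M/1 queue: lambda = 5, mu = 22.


For a stable queue (lambda < mu), throughput = lambda = 5 per hour

5 per hour


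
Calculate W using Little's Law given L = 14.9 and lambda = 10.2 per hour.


W = L / lambda = 14.9 / 10.2 = 1.4608 hours

1.4608 hours


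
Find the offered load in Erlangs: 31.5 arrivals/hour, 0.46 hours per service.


Offered load a = lambda * E[S] = 31.5 * 0.46 = 14.49 Erlangs

14.49 Erlangs


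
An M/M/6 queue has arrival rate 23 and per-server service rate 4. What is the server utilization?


rho = lambda/(c*mu) = 23/(6*4) = 0.9583

0.9583


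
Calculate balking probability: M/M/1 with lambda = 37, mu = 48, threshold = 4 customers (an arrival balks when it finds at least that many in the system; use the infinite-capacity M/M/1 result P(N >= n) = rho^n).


P(N >= 4) = rho^4 = (37/48)^4 = 0.3531

0.3531


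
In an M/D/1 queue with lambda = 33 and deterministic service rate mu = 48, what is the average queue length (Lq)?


M/D/1: Lq = rho^2 / (2*(1-rho)) where rho = 33/48; Lq = 0.76

0.76


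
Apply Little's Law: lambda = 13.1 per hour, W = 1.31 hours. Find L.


L = lambda * W = 13.1 * 1.31 = 17.16

17.16


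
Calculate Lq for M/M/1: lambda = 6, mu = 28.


rho = 6/28; Lq = rho^2/(1-rho) = 0.06

0.06


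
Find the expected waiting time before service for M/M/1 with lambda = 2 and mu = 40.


rho = 2/40; Wq = rho/(mu - lambda) = 0.0013 hours

0.0013 hours


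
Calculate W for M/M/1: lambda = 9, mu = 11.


W = 1/(mu - lambda) = 1/(11 - 9) = 0.5 hours

0.5 hours


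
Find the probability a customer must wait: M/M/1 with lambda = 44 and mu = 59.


P(wait) = rho = lambda/mu = 44/59 = 0.7458

0.7458


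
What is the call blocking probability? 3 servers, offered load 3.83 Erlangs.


B(N,A) = (A^N/N!) / sum(A^k/k!, k=0..N) with N=3, A=3.83 = 0.435

0.435


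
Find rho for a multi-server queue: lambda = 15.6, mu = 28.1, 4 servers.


rho = lambda / (c * mu) = 15.6 / (4 * 28.1) = 0.1388

0.1388


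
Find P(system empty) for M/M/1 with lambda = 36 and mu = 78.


P0 = 1 - rho = 1 - 36/78 = 0.5385

0.5385


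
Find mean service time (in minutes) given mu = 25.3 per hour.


Mean service time = 60/mu = 60/25.3 = 2.37 minutes

2.37 minutes


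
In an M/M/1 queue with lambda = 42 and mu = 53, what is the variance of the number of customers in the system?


rho = 42/53; Var(N) = rho/(1-rho)^2 = 18.4

18.4


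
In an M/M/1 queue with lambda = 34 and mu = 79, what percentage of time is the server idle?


Idle fraction = (1 - rho) * 100 = (1 - 34/79) * 100 = 57.0%

57.0%


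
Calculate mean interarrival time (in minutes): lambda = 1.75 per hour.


Mean interarrival time = 60/lambda = 60/1.75 = 34.29 minutes

34.29 minutes


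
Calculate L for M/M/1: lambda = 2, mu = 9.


rho = 2/9; L = rho/(1-rho) = 0.29

0.29


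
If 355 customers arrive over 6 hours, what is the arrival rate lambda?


lambda = total arrivals / time = 355 / 6 = 59.17 per hour

59.17 per hour


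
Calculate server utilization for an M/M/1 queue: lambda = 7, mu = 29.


rho = lambda/mu = 7/29 = 0.2414

0.2414


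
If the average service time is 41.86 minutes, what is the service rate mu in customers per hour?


mu = 60 / avg_service_time = 60 / 41.86 = 1.43 per hour

1.43 per hour


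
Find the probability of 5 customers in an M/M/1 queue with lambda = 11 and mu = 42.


rho = 11/42; P(n) = (1-rho)*rho^n = (1-11/42)*(11/42)^5 = 0.0009

0.0009


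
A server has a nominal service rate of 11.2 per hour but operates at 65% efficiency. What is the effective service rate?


Effective rate = mu * efficiency = 11.2 * 0.65 = 7.28 per hour

7.28 per hour


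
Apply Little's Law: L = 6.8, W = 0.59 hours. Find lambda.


lambda = L / W = 6.8 / 0.59 = 11.53 per hour

11.53 per hour


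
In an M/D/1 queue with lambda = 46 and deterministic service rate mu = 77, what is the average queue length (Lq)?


M/D/1: Lq = rho^2 / (2*(1-rho)) where rho = 46/77; Lq = 0.44

0.44


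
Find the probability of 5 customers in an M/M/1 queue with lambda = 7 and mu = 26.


rho = 7/26; P(n) = (1-rho)*rho^n = (1-7/26)*(7/26)^5 = 0.001

0.001


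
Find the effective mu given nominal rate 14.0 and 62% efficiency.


Effective rate = mu * efficiency = 14.0 * 0.62 = 8.68 per hour

8.68 per hour


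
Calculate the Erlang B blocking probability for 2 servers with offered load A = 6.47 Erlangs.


B(N,A) = (A^N/N!) / sum(A^k/k!, k=0..N) with N=2, A=6.47 = 0.737

0.737


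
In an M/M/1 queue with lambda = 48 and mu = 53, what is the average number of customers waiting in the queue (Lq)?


rho = 48/53; Lq = rho^2/(1-rho) = 8.69

8.69


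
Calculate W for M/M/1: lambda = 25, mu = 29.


W = 1/(mu - lambda) = 1/(29 - 25) = 0.25 hours

0.25 hours


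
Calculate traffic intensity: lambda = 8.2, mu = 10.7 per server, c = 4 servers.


rho = lambda / (c * mu) = 8.2 / (4 * 10.7) = 0.1916

0.1916


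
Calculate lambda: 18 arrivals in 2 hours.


lambda = total arrivals / time = 18 / 2 = 9.0 per hour

9.0 per hour


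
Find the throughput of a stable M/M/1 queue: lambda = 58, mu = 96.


For a stable queue (lambda < mu), throughput = lambda = 58 per hour

58 per hour


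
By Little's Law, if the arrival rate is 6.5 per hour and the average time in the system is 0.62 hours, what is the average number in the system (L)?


L = lambda * W = 6.5 * 0.62 = 4.03

4.03


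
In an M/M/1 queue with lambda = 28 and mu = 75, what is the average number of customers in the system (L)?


rho = 28/75; L = rho/(1-rho) = 0.6

0.6


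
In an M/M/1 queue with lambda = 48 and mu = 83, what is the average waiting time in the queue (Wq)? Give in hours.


rho = 48/83; Wq = rho/(mu - lambda) = 0.0165 hours

0.0165 hours


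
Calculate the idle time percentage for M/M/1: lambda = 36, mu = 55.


Idle fraction = (1 - rho) * 100 = (1 - 36/55) * 100 = 34.5%

34.5%


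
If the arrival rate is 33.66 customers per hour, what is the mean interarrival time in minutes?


Mean interarrival time = 60/lambda = 60/33.66 = 1.78 minutes

1.78 minutes


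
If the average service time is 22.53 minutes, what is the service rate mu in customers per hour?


mu = 60 / avg_service_time = 60 / 22.53 = 2.66 per hour

2.66 per hour


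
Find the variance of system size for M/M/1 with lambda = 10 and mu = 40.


rho = 10/40; Var(N) = rho/(1-rho)^2 = 0.44

0.44


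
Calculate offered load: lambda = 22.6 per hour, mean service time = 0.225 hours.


Offered load a = lambda * E[S] = 22.6 * 0.225 = 5.09 Erlangs

5.09 Erlangs


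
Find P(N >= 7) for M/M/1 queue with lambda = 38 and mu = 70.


P(N >= 7) = rho^7 = (38/70)^7 = 0.0139

0.0139


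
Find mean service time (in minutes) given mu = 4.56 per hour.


Mean service time = 60/mu = 60/4.56 = 13.16 minutes

13.16 minutes


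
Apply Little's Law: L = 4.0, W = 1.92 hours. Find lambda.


lambda = L / W = 4.0 / 1.92 = 2.08 per hour

2.08 per hour


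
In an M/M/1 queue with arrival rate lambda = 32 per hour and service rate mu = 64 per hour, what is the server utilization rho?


rho = lambda/mu = 32/64 = 0.5

0.5


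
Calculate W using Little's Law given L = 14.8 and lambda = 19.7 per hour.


W = L / lambda = 14.8 / 19.7 = 0.7513 hours

0.7513 hours


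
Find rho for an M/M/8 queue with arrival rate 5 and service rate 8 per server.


rho = lambda/(c*mu) = 5/(8*8) = 0.0781

0.0781


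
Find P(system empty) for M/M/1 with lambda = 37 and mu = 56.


P0 = 1 - rho = 1 - 37/56 = 0.3393

0.3393


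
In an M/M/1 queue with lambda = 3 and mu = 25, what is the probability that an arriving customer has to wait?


P(wait) = rho = lambda/mu = 3/25 = 0.12

0.12


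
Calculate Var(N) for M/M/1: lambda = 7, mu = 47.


rho = 7/47; Var(N) = rho/(1-rho)^2 = 0.21

0.21


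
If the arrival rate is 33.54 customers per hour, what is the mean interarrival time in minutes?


Mean interarrival time = 60/lambda = 60/33.54 = 1.79 minutes

1.79 minutes


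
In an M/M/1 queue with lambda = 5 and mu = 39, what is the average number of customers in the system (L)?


rho = 5/39; L = rho/(1-rho) = 0.15

0.15


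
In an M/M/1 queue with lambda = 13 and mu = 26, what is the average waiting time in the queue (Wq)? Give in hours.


rho = 13/26; Wq = rho/(mu - lambda) = 0.0385 hours

0.0385 hours


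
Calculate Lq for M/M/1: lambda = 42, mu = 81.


rho = 42/81; Lq = rho^2/(1-rho) = 0.56

0.56


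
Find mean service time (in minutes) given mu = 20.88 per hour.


Mean service time = 60/mu = 60/20.88 = 2.87 minutes

2.87 minutes


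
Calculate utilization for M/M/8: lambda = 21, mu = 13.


rho = lambda/(c*mu) = 21/(8*13) = 0.2019

0.2019


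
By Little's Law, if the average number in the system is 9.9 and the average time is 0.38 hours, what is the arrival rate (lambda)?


lambda = L / W = 9.9 / 0.38 = 26.05 per hour

26.05 per hour


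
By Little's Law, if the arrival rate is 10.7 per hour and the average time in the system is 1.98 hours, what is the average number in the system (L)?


L = lambda * W = 10.7 * 1.98 = 21.19

21.19


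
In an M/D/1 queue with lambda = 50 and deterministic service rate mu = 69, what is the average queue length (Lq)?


M/D/1: Lq = rho^2 / (2*(1-rho)) where rho = 50/69; Lq = 0.95

0.95


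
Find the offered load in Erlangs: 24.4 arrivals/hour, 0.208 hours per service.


Offered load a = lambda * E[S] = 24.4 * 0.208 = 5.08 Erlangs

5.08 Erlangs


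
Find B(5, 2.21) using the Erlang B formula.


B(N,A) = (A^N/N!) / sum(A^k/k!, k=0..N) with N=5, A=2.21 = 0.0494

0.0494


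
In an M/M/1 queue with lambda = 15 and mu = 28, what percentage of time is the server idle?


Idle fraction = (1 - rho) * 100 = (1 - 15/28) * 100 = 46.4%

46.4%


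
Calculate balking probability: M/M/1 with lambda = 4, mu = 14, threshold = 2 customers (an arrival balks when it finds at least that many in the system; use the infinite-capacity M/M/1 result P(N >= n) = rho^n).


P(N >= 2) = rho^2 = (4/14)^2 = 0.0816

0.0816


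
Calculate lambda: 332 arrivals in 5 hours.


lambda = total arrivals / time = 332 / 5 = 66.4 per hour

66.4 per hour


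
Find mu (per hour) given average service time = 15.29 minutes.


mu = 60 / avg_service_time = 60 / 15.29 = 3.92 per hour

3.92 per hour


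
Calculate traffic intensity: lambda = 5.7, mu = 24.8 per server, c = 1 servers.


rho = lambda / (c * mu) = 5.7 / (1 * 24.8) = 0.2298

0.2298


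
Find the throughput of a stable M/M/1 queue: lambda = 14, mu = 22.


For a stable queue (lambda < mu), throughput = lambda = 14 per hour

14 per hour


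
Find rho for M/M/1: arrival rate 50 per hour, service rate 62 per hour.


rho = lambda/mu = 50/62 = 0.8065

0.8065


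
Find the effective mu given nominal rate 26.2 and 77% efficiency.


Effective rate = mu * efficiency = 26.2 * 0.77 = 20.17 per hour

20.17 per hour


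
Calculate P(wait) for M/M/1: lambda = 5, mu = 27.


P(wait) = rho = lambda/mu = 5/27 = 0.1852

0.1852


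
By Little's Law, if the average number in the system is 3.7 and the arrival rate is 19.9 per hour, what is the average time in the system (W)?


W = L / lambda = 3.7 / 19.9 = 0.1859 hours

0.1859 hours


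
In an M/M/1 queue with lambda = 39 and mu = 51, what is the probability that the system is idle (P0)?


P0 = 1 - rho = 1 - 39/51 = 0.2353

0.2353


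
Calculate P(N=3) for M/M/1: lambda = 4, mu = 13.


rho = 4/13; P(n) = (1-rho)*rho^n = (1-4/13)*(4/13)^3 = 0.0202

0.0202


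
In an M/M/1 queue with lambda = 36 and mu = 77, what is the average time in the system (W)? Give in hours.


W = 1/(mu - lambda) = 1/(77 - 36) = 0.0244 hours

0.0244 hours


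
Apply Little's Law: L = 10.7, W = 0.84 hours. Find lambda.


lambda = L / W = 10.7 / 0.84 = 12.74 per hour

12.74 per hour


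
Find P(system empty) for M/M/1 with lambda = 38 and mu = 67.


P0 = 1 - rho = 1 - 38/67 = 0.4328

0.4328


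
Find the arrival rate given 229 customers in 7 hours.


lambda = total arrivals / time = 229 / 7 = 32.71 per hour

32.71 per hour


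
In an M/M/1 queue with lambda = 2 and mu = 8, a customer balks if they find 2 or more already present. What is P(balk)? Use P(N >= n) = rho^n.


P(N >= 2) = rho^2 = (2/8)^2 = 0.0625

0.0625


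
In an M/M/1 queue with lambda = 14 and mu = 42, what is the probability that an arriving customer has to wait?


P(wait) = rho = lambda/mu = 14/42 = 0.3333

0.3333


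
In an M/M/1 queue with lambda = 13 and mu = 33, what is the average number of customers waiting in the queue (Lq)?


rho = 13/33; Lq = rho^2/(1-rho) = 0.26

0.26


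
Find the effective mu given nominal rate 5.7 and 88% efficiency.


Effective rate = mu * efficiency = 5.7 * 0.88 = 5.02 per hour

5.02 per hour


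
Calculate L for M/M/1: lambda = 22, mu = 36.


rho = 22/36; L = rho/(1-rho) = 1.57

1.57


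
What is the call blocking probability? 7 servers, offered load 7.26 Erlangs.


B(N,A) = (A^N/N!) / sum(A^k/k!, k=0..N) with N=7, A=7.26 = 0.2648

0.2648


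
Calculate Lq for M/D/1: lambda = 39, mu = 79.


M/D/1: Lq = rho^2 / (2*(1-rho)) where rho = 39/79; Lq = 0.24

0.24


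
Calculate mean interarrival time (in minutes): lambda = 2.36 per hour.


Mean interarrival time = 60/lambda = 60/2.36 = 25.42 minutes

25.42 minutes


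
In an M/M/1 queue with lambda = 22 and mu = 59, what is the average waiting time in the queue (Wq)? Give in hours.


rho = 22/59; Wq = rho/(mu - lambda) = 0.0101 hours

0.0101 hours


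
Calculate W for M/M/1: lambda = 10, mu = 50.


W = 1/(mu - lambda) = 1/(50 - 10) = 0.025 hours

0.025 hours


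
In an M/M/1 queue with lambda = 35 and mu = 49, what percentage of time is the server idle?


Idle fraction = (1 - rho) * 100 = (1 - 35/49) * 100 = 28.6%

28.6%


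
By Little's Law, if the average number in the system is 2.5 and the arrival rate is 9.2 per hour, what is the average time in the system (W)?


W = L / lambda = 2.5 / 9.2 = 0.2717 hours

0.2717 hours


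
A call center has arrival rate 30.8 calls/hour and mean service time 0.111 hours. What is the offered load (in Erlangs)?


Offered load a = lambda * E[S] = 30.8 * 0.111 = 3.42 Erlangs

3.42 Erlangs


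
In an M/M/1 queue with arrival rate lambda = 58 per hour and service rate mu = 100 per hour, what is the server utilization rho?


rho = lambda/mu = 58/100 = 0.58

0.58


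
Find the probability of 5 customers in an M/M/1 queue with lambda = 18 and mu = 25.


rho = 18/25; P(n) = (1-rho)*rho^n = (1-18/25)*(18/25)^5 = 0.0542

0.0542


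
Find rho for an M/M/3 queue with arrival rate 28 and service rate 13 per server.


rho = lambda/(c*mu) = 28/(3*13) = 0.7179

0.7179


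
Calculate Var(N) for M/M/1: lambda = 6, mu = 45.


rho = 6/45; Var(N) = rho/(1-rho)^2 = 0.18

0.18


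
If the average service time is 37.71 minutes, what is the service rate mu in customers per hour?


mu = 60 / avg_service_time = 60 / 37.71 = 1.59 per hour

1.59 per hour


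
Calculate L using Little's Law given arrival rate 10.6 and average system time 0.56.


L = lambda * W = 10.6 * 0.56 = 5.94

5.94


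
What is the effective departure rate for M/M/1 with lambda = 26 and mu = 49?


For a stable queue (lambda < mu), throughput = lambda = 26 per hour

26 per hour


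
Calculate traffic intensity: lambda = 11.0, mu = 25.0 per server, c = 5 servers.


rho = lambda / (c * mu) = 11.0 / (5 * 25.0) = 0.088

0.088


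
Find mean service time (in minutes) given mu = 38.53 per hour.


Mean service time = 60/mu = 60/38.53 = 1.56 minutes

1.56 minutes


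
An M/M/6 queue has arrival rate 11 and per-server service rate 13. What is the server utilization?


rho = lambda/(c*mu) = 11/(6*13) = 0.141

0.141


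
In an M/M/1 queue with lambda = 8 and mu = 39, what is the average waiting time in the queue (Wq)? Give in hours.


rho = 8/39; Wq = rho/(mu - lambda) = 0.0066 hours

0.0066 hours


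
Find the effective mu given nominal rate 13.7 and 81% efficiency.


Effective rate = mu * efficiency = 13.7 * 0.81 = 11.1 per hour

11.1 per hour


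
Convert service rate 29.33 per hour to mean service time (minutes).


Mean service time = 60/mu = 60/29.33 = 2.05 minutes

2.05 minutes


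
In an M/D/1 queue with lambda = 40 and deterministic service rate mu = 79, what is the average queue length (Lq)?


M/D/1: Lq = rho^2 / (2*(1-rho)) where rho = 40/79; Lq = 0.26

0.26


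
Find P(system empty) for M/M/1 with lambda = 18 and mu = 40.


P0 = 1 - rho = 1 - 18/40 = 0.55

0.55


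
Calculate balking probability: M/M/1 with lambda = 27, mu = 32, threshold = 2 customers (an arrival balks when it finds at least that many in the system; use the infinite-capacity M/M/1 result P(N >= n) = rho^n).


P(N >= 2) = rho^2 = (27/32)^2 = 0.7119

0.7119


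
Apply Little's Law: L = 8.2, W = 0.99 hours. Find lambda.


lambda = L / W = 8.2 / 0.99 = 8.28 per hour

8.28 per hour


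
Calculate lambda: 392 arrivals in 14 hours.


lambda = total arrivals / time = 392 / 14 = 28.0 per hour

28.0 per hour


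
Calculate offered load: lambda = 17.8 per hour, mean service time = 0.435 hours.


Offered load a = lambda * E[S] = 17.8 * 0.435 = 7.74 Erlangs

7.74 Erlangs


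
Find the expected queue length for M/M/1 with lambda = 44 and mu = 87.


rho = 44/87; Lq = rho^2/(1-rho) = 0.52

0.52


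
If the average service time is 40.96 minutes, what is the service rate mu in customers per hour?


mu = 60 / avg_service_time = 60 / 40.96 = 1.46 per hour

1.46 per hour


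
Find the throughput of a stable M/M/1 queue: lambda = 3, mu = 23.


For a stable queue (lambda < mu), throughput = lambda = 3 per hour

3 per hour


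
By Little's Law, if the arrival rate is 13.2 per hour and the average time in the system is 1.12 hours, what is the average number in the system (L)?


L = lambda * W = 13.2 * 1.12 = 14.78

14.78


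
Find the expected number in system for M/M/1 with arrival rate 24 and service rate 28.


rho = 24/28; L = rho/(1-rho) = 6.0

6.0


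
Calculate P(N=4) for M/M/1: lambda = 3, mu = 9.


rho = 3/9; P(n) = (1-rho)*rho^n = (1-3/9)*(3/9)^4 = 0.0082

0.0082


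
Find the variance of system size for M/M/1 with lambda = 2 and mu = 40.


rho = 2/40; Var(N) = rho/(1-rho)^2 = 0.06

0.06


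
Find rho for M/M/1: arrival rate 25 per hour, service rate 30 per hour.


rho = lambda/mu = 25/30 = 0.8333

0.8333


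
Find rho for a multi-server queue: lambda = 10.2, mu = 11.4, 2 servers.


rho = lambda / (c * mu) = 10.2 / (2 * 11.4) = 0.4474

0.4474


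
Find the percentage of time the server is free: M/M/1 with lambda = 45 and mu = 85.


Idle fraction = (1 - rho) * 100 = (1 - 45/85) * 100 = 47.1%

47.1%


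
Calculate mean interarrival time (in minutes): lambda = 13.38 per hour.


Mean interarrival time = 60/lambda = 60/13.38 = 4.48 minutes

4.48 minutes


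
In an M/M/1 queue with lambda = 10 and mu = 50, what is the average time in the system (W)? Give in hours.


W = 1/(mu - lambda) = 1/(50 - 10) = 0.025 hours

0.025 hours


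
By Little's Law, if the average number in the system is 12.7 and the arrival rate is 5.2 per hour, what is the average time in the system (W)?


W = L / lambda = 12.7 / 5.2 = 2.4423 hours

2.4423 hours


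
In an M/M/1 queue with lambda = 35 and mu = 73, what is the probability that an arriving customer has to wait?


P(wait) = rho = lambda/mu = 35/73 = 0.4795

0.4795


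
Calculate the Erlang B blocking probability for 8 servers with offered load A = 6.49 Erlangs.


B(N,A) = (A^N/N!) / sum(A^k/k!, k=0..N) with N=8, A=6.49 = 0.1495

0.1495


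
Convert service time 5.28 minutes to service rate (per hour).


mu = 60 / avg_service_time = 60 / 5.28 = 11.36 per hour

11.36 per hour


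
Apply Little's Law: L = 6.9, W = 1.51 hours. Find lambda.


lambda = L / W = 6.9 / 1.51 = 4.57 per hour

4.57 per hour


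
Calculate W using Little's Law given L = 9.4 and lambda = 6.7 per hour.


W = L / lambda = 9.4 / 6.7 = 1.403 hours

1.403 hours


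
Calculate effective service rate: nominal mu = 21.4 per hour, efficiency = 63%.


Effective rate = mu * efficiency = 21.4 * 0.63 = 13.48 per hour

13.48 per hour


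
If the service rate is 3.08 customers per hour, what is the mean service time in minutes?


Mean service time = 60/mu = 60/3.08 = 19.48 minutes

19.48 minutes


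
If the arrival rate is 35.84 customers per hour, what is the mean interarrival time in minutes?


Mean interarrival time = 60/lambda = 60/35.84 = 1.67 minutes

1.67 minutes


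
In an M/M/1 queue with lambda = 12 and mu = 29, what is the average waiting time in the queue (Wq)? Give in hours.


rho = 12/29; Wq = rho/(mu - lambda) = 0.0243 hours

0.0243 hours


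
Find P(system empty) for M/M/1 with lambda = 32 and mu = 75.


P0 = 1 - rho = 1 - 32/75 = 0.5733

0.5733


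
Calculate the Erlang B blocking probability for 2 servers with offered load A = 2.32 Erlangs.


B(N,A) = (A^N/N!) / sum(A^k/k!, k=0..N) with N=2, A=2.32 = 0.4477

0.4477


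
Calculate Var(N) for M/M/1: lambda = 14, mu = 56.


rho = 14/56; Var(N) = rho/(1-rho)^2 = 0.44

0.44


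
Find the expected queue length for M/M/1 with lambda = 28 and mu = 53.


rho = 28/53; Lq = rho^2/(1-rho) = 0.59

0.59


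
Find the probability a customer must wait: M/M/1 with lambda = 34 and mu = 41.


P(wait) = rho = lambda/mu = 34/41 = 0.8293

0.8293


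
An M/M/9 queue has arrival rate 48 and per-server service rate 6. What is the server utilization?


rho = lambda/(c*mu) = 48/(9*6) = 0.8889

0.8889


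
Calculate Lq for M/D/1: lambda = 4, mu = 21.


M/D/1: Lq = rho^2 / (2*(1-rho)) where rho = 4/21; Lq = 0.02

0.02


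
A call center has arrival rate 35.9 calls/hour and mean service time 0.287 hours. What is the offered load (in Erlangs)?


Offered load a = lambda * E[S] = 35.9 * 0.287 = 10.3 Erlangs

10.3 Erlangs


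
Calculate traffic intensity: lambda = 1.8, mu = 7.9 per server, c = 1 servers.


rho = lambda / (c * mu) = 1.8 / (1 * 7.9) = 0.2278

0.2278


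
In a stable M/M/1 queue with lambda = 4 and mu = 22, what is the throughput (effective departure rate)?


For a stable queue (lambda < mu), throughput = lambda = 4 per hour

4 per hour


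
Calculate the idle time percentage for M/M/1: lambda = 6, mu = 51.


Idle fraction = (1 - rho) * 100 = (1 - 6/51) * 100 = 88.2%

88.2%


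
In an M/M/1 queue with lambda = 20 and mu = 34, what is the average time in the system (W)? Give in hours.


W = 1/(mu - lambda) = 1/(34 - 20) = 0.0714 hours

0.0714 hours


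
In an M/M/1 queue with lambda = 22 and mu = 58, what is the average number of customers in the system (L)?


rho = 22/58; L = rho/(1-rho) = 0.61

0.61


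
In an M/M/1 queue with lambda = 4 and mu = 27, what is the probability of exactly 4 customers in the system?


rho = 4/27; P(n) = (1-rho)*rho^n = (1-4/27)*(4/27)^4 = 0.0004

0.0004


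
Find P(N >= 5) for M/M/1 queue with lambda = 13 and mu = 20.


P(N >= 5) = rho^5 = (13/20)^5 = 0.116

0.116


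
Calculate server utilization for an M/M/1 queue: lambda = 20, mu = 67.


rho = lambda/mu = 20/67 = 0.2985

0.2985


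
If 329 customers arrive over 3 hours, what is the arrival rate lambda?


lambda = total arrivals / time = 329 / 3 = 109.67 per hour

109.67 per hour


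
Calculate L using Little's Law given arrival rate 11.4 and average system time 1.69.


L = lambda * W = 11.4 * 1.69 = 19.27

19.27


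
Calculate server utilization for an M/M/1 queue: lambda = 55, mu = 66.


rho = lambda/mu = 55/66 = 0.8333

0.8333


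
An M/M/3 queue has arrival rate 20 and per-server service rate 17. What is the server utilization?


rho = lambda/(c*mu) = 20/(3*17) = 0.3922

0.3922


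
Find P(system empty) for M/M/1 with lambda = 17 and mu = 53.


P0 = 1 - rho = 1 - 17/53 = 0.6792

0.6792


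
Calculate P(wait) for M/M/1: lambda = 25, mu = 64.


P(wait) = rho = lambda/mu = 25/64 = 0.3906

0.3906


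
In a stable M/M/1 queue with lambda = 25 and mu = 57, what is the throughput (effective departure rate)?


For a stable queue (lambda < mu), throughput = lambda = 25 per hour

25 per hour


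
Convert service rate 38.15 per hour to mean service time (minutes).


Mean service time = 60/mu = 60/38.15 = 1.57 minutes

1.57 minutes


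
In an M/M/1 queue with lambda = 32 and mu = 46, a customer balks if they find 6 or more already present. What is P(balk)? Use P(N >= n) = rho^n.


P(N >= 6) = rho^6 = (32/46)^6 = 0.1133

0.1133


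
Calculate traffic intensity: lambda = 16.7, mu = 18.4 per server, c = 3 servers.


rho = lambda / (c * mu) = 16.7 / (3 * 18.4) = 0.3025

0.3025


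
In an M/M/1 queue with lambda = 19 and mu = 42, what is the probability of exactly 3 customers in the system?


rho = 19/42; P(n) = (1-rho)*rho^n = (1-19/42)*(19/42)^3 = 0.0507

0.0507


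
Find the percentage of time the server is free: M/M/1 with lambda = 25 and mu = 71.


Idle fraction = (1 - rho) * 100 = (1 - 25/71) * 100 = 64.8%

64.8%


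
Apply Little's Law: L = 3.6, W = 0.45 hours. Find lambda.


lambda = L / W = 3.6 / 0.45 = 8.0 per hour

8.0 per hour


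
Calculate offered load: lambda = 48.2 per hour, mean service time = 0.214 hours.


Offered load a = lambda * E[S] = 48.2 * 0.214 = 10.31 Erlangs

10.31 Erlangs


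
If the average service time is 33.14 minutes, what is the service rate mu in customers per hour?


mu = 60 / avg_service_time = 60 / 33.14 = 1.81 per hour

1.81 per hour


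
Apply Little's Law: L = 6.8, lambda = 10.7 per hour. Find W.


W = L / lambda = 6.8 / 10.7 = 0.6355 hours

0.6355 hours


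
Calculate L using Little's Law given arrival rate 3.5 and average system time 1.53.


L = lambda * W = 3.5 * 1.53 = 5.36

5.36


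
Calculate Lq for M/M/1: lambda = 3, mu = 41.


rho = 3/41; Lq = rho^2/(1-rho) = 0.01

0.01


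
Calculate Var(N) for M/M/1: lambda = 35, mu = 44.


rho = 35/44; Var(N) = rho/(1-rho)^2 = 19.01

19.01


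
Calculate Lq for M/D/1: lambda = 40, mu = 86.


M/D/1: Lq = rho^2 / (2*(1-rho)) where rho = 40/86; Lq = 0.2

0.2


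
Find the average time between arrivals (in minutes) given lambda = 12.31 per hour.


Mean interarrival time = 60/lambda = 60/12.31 = 4.87 minutes

4.87 minutes


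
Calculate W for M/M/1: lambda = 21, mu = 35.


W = 1/(mu - lambda) = 1/(35 - 21) = 0.0714 hours

0.0714 hours


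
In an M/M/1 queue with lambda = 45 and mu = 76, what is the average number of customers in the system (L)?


rho = 45/76; L = rho/(1-rho) = 1.45

1.45


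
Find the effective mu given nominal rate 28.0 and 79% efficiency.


Effective rate = mu * efficiency = 28.0 * 0.79 = 22.12 per hour

22.12 per hour


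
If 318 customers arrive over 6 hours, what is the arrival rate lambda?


lambda = total arrivals / time = 318 / 6 = 53.0 per hour

53.0 per hour


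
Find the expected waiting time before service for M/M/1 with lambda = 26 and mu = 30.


rho = 26/30; Wq = rho/(mu - lambda) = 0.2167 hours

0.2167 hours


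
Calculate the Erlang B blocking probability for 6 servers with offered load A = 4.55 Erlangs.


B(N,A) = (A^N/N!) / sum(A^k/k!, k=0..N) with N=6, A=4.55 = 0.1579

0.1579


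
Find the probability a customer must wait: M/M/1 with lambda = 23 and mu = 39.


P(wait) = rho = lambda/mu = 23/39 = 0.5897

0.5897


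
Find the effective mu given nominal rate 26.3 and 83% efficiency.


Effective rate = mu * efficiency = 26.3 * 0.83 = 21.83 per hour

21.83 per hour


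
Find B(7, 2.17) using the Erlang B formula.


B(N,A) = (A^N/N!) / sum(A^k/k!, k=0..N) with N=7, A=2.17 = 0.0051

0.0051


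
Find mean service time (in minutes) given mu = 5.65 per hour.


Mean service time = 60/mu = 60/5.65 = 10.62 minutes

10.62 minutes


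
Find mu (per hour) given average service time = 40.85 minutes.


mu = 60 / avg_service_time = 60 / 40.85 = 1.47 per hour

1.47 per hour


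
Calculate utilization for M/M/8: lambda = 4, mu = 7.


rho = lambda/(c*mu) = 4/(8*7) = 0.0714

0.0714


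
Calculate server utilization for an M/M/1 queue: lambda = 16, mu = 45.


rho = lambda/mu = 16/45 = 0.3556

0.3556


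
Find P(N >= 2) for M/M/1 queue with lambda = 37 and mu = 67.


P(N >= 2) = rho^2 = (37/67)^2 = 0.305

0.305


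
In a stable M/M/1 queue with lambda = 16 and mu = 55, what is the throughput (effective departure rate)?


For a stable queue (lambda < mu), throughput = lambda = 16 per hour

16 per hour


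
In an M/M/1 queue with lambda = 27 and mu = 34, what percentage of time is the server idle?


Idle fraction = (1 - rho) * 100 = (1 - 27/34) * 100 = 20.6%

20.6%


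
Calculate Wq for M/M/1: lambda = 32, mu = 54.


rho = 32/54; Wq = rho/(mu - lambda) = 0.0269 hours

0.0269 hours


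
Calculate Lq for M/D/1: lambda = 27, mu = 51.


M/D/1: Lq = rho^2 / (2*(1-rho)) where rho = 27/51; Lq = 0.3

0.3


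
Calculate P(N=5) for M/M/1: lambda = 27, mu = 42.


rho = 27/42; P(n) = (1-rho)*rho^n = (1-27/42)*(27/42)^5 = 0.0392

0.0392


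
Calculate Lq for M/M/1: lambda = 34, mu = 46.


rho = 34/46; Lq = rho^2/(1-rho) = 2.09

2.09


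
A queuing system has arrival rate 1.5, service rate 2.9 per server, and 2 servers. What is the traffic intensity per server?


rho = lambda / (c * mu) = 1.5 / (2 * 2.9) = 0.2586

0.2586


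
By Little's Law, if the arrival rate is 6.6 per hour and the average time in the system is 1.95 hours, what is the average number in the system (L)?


L = lambda * W = 6.6 * 1.95 = 12.87

12.87


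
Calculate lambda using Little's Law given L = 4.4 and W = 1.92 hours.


lambda = L / W = 4.4 / 1.92 = 2.29 per hour

2.29 per hour


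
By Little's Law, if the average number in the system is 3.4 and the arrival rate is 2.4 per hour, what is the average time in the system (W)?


W = L / lambda = 3.4 / 2.4 = 1.4167 hours

1.4167 hours


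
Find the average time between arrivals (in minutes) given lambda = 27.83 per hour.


Mean interarrival time = 60/lambda = 60/27.83 = 2.16 minutes

2.16 minutes


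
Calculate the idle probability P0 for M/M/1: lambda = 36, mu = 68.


P0 = 1 - rho = 1 - 36/68 = 0.4706

0.4706


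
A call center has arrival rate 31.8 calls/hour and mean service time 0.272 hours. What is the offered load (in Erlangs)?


Offered load a = lambda * E[S] = 31.8 * 0.272 = 8.65 Erlangs

8.65 Erlangs


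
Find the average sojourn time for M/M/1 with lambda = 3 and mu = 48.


W = 1/(mu - lambda) = 1/(48 - 3) = 0.0222 hours

0.0222 hours


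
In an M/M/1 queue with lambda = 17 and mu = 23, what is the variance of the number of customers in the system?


rho = 17/23; Var(N) = rho/(1-rho)^2 = 10.86

10.86


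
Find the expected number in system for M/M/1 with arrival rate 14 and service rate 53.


rho = 14/53; L = rho/(1-rho) = 0.36

0.36


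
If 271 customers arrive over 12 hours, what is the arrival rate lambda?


lambda = total arrivals / time = 271 / 12 = 22.58 per hour

22.58 per hour


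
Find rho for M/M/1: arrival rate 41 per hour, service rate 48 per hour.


rho = lambda/mu = 41/48 = 0.8542

0.8542


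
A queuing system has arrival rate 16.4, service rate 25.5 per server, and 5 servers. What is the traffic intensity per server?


rho = lambda / (c * mu) = 16.4 / (5 * 25.5) = 0.1286

0.1286


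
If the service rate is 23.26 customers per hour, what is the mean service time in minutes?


Mean service time = 60/mu = 60/23.26 = 2.58 minutes

2.58 minutes


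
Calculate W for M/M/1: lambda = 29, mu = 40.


W = 1/(mu - lambda) = 1/(40 - 29) = 0.0909 hours

0.0909 hours


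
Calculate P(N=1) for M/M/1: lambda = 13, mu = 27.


rho = 13/27; P(n) = (1-rho)*rho^n = (1-13/27)*(13/27)^1 = 0.2497

0.2497


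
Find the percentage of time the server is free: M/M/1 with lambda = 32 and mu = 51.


Idle fraction = (1 - rho) * 100 = (1 - 32/51) * 100 = 37.3%

37.3%


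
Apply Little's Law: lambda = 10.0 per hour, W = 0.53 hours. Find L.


L = lambda * W = 10.0 * 0.53 = 5.3

5.3


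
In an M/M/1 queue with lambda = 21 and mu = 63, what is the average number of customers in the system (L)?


rho = 21/63; L = rho/(1-rho) = 0.5

0.5


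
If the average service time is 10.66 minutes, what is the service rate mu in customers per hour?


mu = 60 / avg_service_time = 60 / 10.66 = 5.63 per hour

5.63 per hour


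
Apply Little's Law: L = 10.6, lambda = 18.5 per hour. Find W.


W = L / lambda = 10.6 / 18.5 = 0.573 hours

0.573 hours


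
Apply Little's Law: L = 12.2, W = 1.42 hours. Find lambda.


lambda = L / W = 12.2 / 1.42 = 8.59 per hour

8.59 per hour


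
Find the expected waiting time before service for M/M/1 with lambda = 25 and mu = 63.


rho = 25/63; Wq = rho/(mu - lambda) = 0.0104 hours

0.0104 hours


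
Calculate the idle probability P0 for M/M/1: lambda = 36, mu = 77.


P0 = 1 - rho = 1 - 36/77 = 0.5325

0.5325


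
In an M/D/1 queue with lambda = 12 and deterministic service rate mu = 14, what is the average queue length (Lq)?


M/D/1: Lq = rho^2 / (2*(1-rho)) where rho = 12/14; Lq = 2.57

2.57


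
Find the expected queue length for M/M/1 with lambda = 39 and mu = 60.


rho = 39/60; Lq = rho^2/(1-rho) = 1.21

1.21


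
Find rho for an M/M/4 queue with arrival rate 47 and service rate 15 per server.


rho = lambda/(c*mu) = 47/(4*15) = 0.7833

0.7833


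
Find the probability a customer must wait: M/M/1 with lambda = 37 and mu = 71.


P(wait) = rho = lambda/mu = 37/71 = 0.5211

0.5211


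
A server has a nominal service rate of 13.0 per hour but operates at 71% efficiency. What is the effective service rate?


Effective rate = mu * efficiency = 13.0 * 0.71 = 9.23 per hour

9.23 per hour


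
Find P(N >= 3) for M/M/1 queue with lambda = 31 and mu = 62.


P(N >= 3) = rho^3 = (31/62)^3 = 0.125

0.125


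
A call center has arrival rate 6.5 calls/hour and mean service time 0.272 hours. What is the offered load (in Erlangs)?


Offered load a = lambda * E[S] = 6.5 * 0.272 = 1.77 Erlangs

1.77 Erlangs


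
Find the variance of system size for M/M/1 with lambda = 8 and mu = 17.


rho = 8/17; Var(N) = rho/(1-rho)^2 = 1.68

1.68


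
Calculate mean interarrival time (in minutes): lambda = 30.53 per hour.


Mean interarrival time = 60/lambda = 60/30.53 = 1.97 minutes

1.97 minutes


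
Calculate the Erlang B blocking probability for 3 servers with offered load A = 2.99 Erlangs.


B(N,A) = (A^N/N!) / sum(A^k/k!, k=0..N) with N=3, A=2.99 = 0.345

0.345


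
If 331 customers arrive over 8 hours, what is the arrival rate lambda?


lambda = total arrivals / time = 331 / 8 = 41.38 per hour

41.38 per hour


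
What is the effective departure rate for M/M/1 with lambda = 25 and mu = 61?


For a stable queue (lambda < mu), throughput = lambda = 25 per hour

25 per hour


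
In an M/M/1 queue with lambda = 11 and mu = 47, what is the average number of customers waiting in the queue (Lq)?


rho = 11/47; Lq = rho^2/(1-rho) = 0.07

0.07


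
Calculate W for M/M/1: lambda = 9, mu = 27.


W = 1/(mu - lambda) = 1/(27 - 9) = 0.0556 hours

0.0556 hours


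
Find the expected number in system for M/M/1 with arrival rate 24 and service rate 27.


rho = 24/27; L = rho/(1-rho) = 8.0

8.0
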